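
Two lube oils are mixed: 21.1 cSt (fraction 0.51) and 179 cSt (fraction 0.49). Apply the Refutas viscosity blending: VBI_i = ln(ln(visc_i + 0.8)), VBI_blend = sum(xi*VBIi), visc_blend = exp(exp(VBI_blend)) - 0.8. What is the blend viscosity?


Refutas method: VBN_i = 14.534*ln(ln(visc_i + 0.8)) + 10.975, blended linearly by mass fraction; since VBN is linear in VBI_i = ln(ln(visc_i + 0.8)) and the fractions sum to 1, blend VBI directly: visc = exp(exp(VBI_blend)) - 0.8
VBI_1 = ln(ln(21.1 + 0.8)) = 1.12703
VBI_2 = ln(ln(179 + 0.8)) = 1.64709
VBI_blend = 0.51 * 1.12703 + 0.49 * 1.64709 = 1.38186
visc_blend = exp(exp(1.38186)) - 0.8 = 52.84

52.84 cSt


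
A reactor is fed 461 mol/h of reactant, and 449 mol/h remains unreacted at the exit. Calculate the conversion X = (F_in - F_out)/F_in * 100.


X = (F_in - F_out) / F_in * 100
Moles reacted = 461 - 449 = 12
X = 12 / 461 * 100
= 0.02603 * 100
= 2.603 %

2.603 %


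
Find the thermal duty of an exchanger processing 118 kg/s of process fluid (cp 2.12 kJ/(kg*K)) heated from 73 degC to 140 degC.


Q = m_dot * cp * delta_T
delta_T = 140 - 73 = 67 K
Q = 118 * 2.12 * 67
= 250.16 * 67
= 16760.72 kW

16760.72 kW


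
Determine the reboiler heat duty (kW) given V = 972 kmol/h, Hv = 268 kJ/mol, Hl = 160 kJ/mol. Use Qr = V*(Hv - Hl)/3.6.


Qr = 972 * (268 - 160) / 3.6 = 972 * 108 / 3.6 = 29160

29160 kW


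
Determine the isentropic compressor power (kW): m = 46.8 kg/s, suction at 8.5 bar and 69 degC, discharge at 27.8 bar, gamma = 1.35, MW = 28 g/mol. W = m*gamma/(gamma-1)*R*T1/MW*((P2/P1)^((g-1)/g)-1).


Isentropic work: W = m*(gamma/(gamma-1))*(R*T1/MW)*((P2/P1)^((gamma-1)/gamma) - 1)
T1 = 69 + 273.15 = 342.15 K
Pressure ratio = 27.8 / 8.5 = 3.27059
Exponent = (1.35 - 1)/1.35 = 0.259259
(P2/P1)^exp - 1 = 3.27059^0.259259 - 1 = 0.359632
W = 46.8 * 1.35 / 0.35 * 8.314 * 342.15 / 28 * 0.359632 = 6595

6595 kW


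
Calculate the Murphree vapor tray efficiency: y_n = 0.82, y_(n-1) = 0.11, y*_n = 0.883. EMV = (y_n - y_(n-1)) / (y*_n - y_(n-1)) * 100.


Murphree vapor efficiency: EMV = (y_n - y_(n-1)) / (y*_n - y_(n-1)) * 100
EMV = (0.82 - 0.11) / (0.883 - 0.11) * 100 = 0.71 / 0.773 * 100 = 91.85

91.85 %


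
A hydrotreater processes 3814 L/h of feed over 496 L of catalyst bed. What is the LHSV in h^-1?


LHSV = volumetric feed rate / catalyst volume
= 3814 L/h / 496 L
= 7.690 h^-1

7.690 h^-1


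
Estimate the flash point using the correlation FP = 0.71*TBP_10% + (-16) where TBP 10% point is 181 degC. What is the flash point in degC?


FP = 0.71 * 181 + (-16) = 112.51

112.51 degC


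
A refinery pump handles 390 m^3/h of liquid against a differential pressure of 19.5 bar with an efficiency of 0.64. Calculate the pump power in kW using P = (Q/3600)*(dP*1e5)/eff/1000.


Q = 390 / 3600 = 0.108333 m^3/s
P = 0.108333 * (19.5 * 1e5) / 0.64 / 1000 = 330.1

330.1 kW


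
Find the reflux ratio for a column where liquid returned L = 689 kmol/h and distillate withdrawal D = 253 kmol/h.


Reflux ratio definition: R = L / D (liquid returned / distillate withdrawn)
L = 689 kmol/h, D = 253 kmol/h
R = 689 / 253 = 2.723

2.723


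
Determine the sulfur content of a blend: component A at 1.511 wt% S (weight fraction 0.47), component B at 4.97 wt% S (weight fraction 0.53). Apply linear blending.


Linear sulfur blending: S_blend = x1*S1 + x2*S2
Contribution 1: 0.47 * 1.511 = 0.71017 wt%
Contribution 2: 0.53 * 4.97 = 2.6341 wt%
S_blend = 0.71017 + 2.6341 = 3.34427

3.34427 wt%


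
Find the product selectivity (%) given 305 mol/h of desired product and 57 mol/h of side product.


Selectivity = desired / (desired + undesired) * 100
Total products = 305 + 57 = 362 mol/h
S = 305 / 362 * 100
= 0.8425 * 100
= 84.25 %

84.25 %


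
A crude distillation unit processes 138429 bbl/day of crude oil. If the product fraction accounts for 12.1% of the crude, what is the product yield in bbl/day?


Crude throughput = 138429 bbl/day
Fraction yield = 12.1%
yield = throughput * fraction / 100
yield = 138429 * 12.1 / 100 = 16749.909

16749.909 bbl/day


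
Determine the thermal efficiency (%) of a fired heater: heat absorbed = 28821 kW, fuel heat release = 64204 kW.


Furnace efficiency = Q_absorbed / Q_fuel * 100
= 28821 / 64204 * 100 = 44.89

44.89 %


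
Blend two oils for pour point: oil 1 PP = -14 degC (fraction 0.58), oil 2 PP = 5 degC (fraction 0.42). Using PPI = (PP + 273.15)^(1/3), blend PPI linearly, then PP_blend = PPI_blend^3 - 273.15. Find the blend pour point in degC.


PPI_1 = (-14 + 273.15)^(1/3) = 6.375541
PPI_2 = (5 + 273.15)^(1/3) = 6.527693
PPI_blend = 0.58 * 6.375541 + 0.42 * 6.527693 = 6.439445
PP_blend = 6.439445^3 - 273.15 = 267.0209 - 273.15 = -6.13

-6.13 degC


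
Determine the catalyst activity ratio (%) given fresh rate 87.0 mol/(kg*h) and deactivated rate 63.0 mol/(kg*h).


Activity (%) = (rate_used / rate_fresh) * 100
rate_used = 63.0, rate_fresh = 87.0
= (63.0 / 87.0) * 100
= 0.7241 * 100 = 72.41

72.41 %


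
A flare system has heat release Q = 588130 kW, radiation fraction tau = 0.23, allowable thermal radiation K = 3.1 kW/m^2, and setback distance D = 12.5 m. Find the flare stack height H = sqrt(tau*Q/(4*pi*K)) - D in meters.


tau*Q/(4*pi*K) = 0.23 * 588130 / (4 * pi * 3.1) = 3472.4
sqrt(3472.4) = 58.9271
H = 58.9271 - 12.5 = 46.43

46.43 m


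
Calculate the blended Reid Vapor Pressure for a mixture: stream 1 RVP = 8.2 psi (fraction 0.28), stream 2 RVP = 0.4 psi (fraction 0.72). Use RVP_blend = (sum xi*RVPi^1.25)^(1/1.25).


Chevron index: RVP_blend = (sum xi*RVPi^1.25)^(1/1.25)
RVP^1.25 terms: 0.28 * 8.2^1.25 + 0.72 * 0.4^1.25 = 4.11435
RVP_blend = 4.11435^(1/1.25) = 3.101

3.101 psi


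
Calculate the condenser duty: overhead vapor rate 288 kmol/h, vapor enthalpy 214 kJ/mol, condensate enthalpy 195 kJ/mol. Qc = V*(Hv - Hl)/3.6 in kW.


Qc = 288 * (214 - 195) / 3.6 = 288 * 19 / 3.6 = 1520

1520 kW


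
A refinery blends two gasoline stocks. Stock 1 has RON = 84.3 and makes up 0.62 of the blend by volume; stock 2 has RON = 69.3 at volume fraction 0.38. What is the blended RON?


Linear blending: RON_blend = sum(vi * RONi)
Contribution 1: 0.62 * 84.3 = 52.266
Contribution 2: 0.38 * 69.3 = 26.334
RON_blend = 52.266 + 26.334 = 78.6

78.6


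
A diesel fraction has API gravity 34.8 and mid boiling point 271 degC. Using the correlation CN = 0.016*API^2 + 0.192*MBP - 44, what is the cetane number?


CN = 0.016 * 34.8^2 + 0.192 * 271 - 44
CN = 19.37664 + 52.032 - 44 = 27.40864

27.40864


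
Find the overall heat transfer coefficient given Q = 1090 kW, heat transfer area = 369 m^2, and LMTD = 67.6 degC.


From Q = U*A*LMTD, U = Q / (A * LMTD)
U = 1090 / (369 * 67.6) = 1090 / 24944.4 = 0.04370

0.04370 kW/(m^2*K)


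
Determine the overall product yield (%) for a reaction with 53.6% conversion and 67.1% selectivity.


Overall yield = conversion (%) * selectivity (%) / 100
Conversion = 53.6%, Selectivity = 67.1%
Y = 53.6 * 67.1 / 100
= 35.9656 %

35.9656 %


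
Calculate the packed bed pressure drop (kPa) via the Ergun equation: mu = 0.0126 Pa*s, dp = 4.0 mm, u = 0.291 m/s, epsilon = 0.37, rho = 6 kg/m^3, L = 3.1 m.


dp = 4.0 mm = 0.004 m
Viscous term = 150*0.0126*0.291*(1-0.37)^2 / (0.004^2*0.37^3) = 269346
Inertial term = 1.75*6*0.291^2*(1-0.37) / (0.004*0.37^3) = 2764.72
dP/L = 269346 + 2764.72 = 272111 Pa/m
dP = 272111 * 3.1 / 1000 = 843.5 kPa

843.5 kPa


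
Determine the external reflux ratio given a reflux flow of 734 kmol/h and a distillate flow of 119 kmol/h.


Reflux ratio definition: R = L / D (liquid returned / distillate withdrawn)
L = 734 kmol/h, D = 119 kmol/h
R = 734 / 119 = 6.168

6.168


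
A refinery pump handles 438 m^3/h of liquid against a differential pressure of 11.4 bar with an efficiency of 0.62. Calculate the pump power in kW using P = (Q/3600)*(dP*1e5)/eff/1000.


Q = 438 / 3600 = 0.121667 m^3/s
P = 0.121667 * (11.4 * 1e5) / 0.62 / 1000 = 223.7

223.7 kW


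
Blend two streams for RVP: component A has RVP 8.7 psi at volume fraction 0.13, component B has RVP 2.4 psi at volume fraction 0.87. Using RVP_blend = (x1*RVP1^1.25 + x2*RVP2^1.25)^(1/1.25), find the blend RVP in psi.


Chevron index: RVP_blend = (sum xi*RVPi^1.25)^(1/1.25)
RVP^1.25 terms: 0.13 * 8.7^1.25 + 0.87 * 2.4^1.25 = 4.54128
RVP_blend = 4.54128^(1/1.25) = 3.355

3.355 psi


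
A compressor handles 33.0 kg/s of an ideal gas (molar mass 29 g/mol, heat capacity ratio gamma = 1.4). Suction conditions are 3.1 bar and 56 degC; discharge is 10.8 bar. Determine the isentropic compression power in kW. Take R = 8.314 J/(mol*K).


Isentropic work: W = m*(gamma/(gamma-1))*(R*T1/MW)*((P2/P1)^((gamma-1)/gamma) - 1)
T1 = 56 + 273.15 = 329.15 K
Pressure ratio = 10.8 / 3.1 = 3.48387
Exponent = (1.4 - 1)/1.4 = 0.285714
(P2/P1)^exp - 1 = 3.48387^0.285714 - 1 = 0.428482
W = 33.0 * 1.4 / 0.4 * 8.314 * 329.15 / 29 * 0.428482 = 4670

4670 kW


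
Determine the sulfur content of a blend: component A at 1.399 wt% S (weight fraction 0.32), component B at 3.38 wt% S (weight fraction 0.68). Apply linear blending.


Linear sulfur blending: S_blend = x1*S1 + x2*S2
Contribution 1: 0.32 * 1.399 = 0.44768 wt%
Contribution 2: 0.68 * 3.38 = 2.2984 wt%
S_blend = 0.44768 + 2.2984 = 2.74608

2.74608 wt%


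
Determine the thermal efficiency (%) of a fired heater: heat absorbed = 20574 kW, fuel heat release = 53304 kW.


Furnace efficiency = Q_absorbed / Q_fuel * 100
= 20574 / 53304 * 100 = 38.60

38.60 %


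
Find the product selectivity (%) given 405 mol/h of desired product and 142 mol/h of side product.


Selectivity = desired / (desired + undesired) * 100
Total products = 405 + 142 = 547 mol/h
S = 405 / 547 * 100
= 0.7404 * 100
= 74.04 %

74.04 %


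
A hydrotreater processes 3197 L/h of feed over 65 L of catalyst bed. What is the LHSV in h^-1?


LHSV = volumetric feed rate / catalyst volume
= 3197 L/h / 65 L
= 49.18 h^-1

49.18 h^-1


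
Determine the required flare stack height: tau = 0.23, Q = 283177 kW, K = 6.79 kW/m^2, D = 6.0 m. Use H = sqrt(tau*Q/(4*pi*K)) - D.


tau*Q/(4*pi*K) = 0.23 * 283177 / (4 * pi * 6.79) = 763.319
sqrt(763.319) = 27.6282
H = 27.6282 - 6.0 = 21.63

21.63 m


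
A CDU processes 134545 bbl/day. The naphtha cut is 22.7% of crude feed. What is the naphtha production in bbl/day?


Crude throughput = 134545 bbl/day
Fraction yield = 22.7%
yield = throughput * fraction / 100
yield = 134545 * 22.7 / 100 = 30541.715

30541.715 bbl/day


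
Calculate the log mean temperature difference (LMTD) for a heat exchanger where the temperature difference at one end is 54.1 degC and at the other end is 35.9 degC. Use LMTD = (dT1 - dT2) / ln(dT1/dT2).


LMTD = (dT1 - dT2) / ln(dT1/dT2)
= (54.1 - 35.9) / ln(54.1 / 35.9) = 18.2 / 0.410097 = 44.38

44.38 degC


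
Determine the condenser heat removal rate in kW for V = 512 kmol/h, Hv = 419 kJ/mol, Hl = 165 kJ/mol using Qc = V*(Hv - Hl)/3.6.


Qc = 512 * (419 - 165) / 3.6 = 512 * 254 / 3.6 = 36120

36120 kW


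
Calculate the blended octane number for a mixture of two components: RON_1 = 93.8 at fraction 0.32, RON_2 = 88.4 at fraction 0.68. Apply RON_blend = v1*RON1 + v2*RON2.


Linear blending: RON_blend = sum(vi * RONi)
Contribution 1: 0.32 * 93.8 = 30.016
Contribution 2: 0.68 * 88.4 = 60.112
RON_blend = 30.016 + 60.112 = 90.128

90.128


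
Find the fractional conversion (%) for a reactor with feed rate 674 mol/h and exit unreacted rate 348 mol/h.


X = (F_in - F_out) / F_in * 100
Moles reacted = 674 - 348 = 326
X = 326 / 674 * 100
= 0.4837 * 100
= 48.37 %

48.37 %


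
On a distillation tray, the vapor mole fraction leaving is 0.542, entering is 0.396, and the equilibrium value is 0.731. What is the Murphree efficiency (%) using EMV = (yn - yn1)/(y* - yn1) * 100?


Murphree vapor efficiency: EMV = (y_n - y_(n-1)) / (y*_n - y_(n-1)) * 100
EMV = (0.542 - 0.396) / (0.731 - 0.396) * 100 = 0.146 / 0.335 * 100 = 43.58

43.58 %


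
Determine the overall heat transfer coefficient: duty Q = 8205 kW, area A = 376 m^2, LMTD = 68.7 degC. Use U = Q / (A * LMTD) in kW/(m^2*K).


From Q = U*A*LMTD, U = Q / (A * LMTD)
U = 8205 / (376 * 68.7) = 8205 / 25831.2 = 0.3176

0.3176 kW/(m^2*K)


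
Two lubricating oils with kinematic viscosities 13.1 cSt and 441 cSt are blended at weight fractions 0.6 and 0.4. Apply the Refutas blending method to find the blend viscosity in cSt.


Refutas method: VBN_i = 14.534*ln(ln(visc_i + 0.8)) + 10.975, blended linearly by mass fraction; since VBN is linear in VBI_i = ln(ln(visc_i + 0.8)) and the fractions sum to 1, blend VBI directly: visc = exp(exp(VBI_blend)) - 0.8
VBI_1 = ln(ln(13.1 + 0.8)) = 0.967702
VBI_2 = ln(ln(441 + 0.8)) = 1.80679
VBI_blend = 0.6 * 0.967702 + 0.4 * 1.80679 = 1.30334
visc_blend = exp(exp(1.30334)) - 0.8 = 38.91

38.91 cSt


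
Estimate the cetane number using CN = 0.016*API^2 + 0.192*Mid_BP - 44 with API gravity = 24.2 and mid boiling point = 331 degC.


CN = 0.016 * 24.2^2 + 0.192 * 331 - 44
CN = 9.37024 + 63.552 - 44 = 28.92224

28.92224


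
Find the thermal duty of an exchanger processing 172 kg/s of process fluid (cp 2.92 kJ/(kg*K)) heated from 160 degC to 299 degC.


Q = m_dot * cp * delta_T
delta_T = 299 - 160 = 139 K
Q = 172 * 2.92 * 139
= 502.24 * 139
= 69811.36 kW

69811.36 kW


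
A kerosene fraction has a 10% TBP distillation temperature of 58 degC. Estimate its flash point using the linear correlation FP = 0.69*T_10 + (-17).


FP = 0.69 * 58 + (-17) = 23.02

23.02 degC


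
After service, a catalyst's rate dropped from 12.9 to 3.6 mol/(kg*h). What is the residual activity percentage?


Activity (%) = (rate_used / rate_fresh) * 100
rate_used = 3.6, rate_fresh = 12.9
= (3.6 / 12.9) * 100
= 0.2791 * 100 = 27.91

27.91 %


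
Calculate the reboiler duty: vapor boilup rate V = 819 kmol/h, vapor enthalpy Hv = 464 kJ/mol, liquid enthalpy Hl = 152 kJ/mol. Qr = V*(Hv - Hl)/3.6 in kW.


Qr = 819 * (464 - 152) / 3.6 = 819 * 312 / 3.6 = 70980

70980 kW


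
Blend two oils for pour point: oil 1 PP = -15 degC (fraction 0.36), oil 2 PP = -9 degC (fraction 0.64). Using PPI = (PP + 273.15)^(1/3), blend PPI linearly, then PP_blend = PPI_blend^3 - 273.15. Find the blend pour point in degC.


PPI_1 = (-15 + 273.15)^(1/3) = 6.36733
PPI_2 = (-9 + 273.15)^(1/3) = 6.416283
PPI_blend = 0.36 * 6.36733 + 0.64 * 6.416283 = 6.39866
PP_blend = 6.39866^3 - 273.15 = 261.9794 - 273.15 = -11.17

-11.17 degC


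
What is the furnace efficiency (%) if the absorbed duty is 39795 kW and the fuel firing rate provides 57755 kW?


Furnace efficiency = Q_absorbed / Q_fuel * 100
= 39795 / 57755 * 100 = 68.90

68.90 %


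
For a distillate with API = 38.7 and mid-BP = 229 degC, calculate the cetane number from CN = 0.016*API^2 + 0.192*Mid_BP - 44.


CN = 0.016 * 38.7^2 + 0.192 * 229 - 44
CN = 23.96304 + 43.968 - 44 = 23.93104

23.93104


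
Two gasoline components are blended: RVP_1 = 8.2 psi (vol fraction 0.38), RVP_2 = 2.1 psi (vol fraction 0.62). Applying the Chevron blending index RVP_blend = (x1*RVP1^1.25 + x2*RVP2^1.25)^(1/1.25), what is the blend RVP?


Chevron index: RVP_blend = (sum xi*RVPi^1.25)^(1/1.25)
RVP^1.25 terms: 0.38 * 8.2^1.25 + 0.62 * 2.1^1.25 = 6.84027
RVP_blend = 6.84027^(1/1.25) = 4.656

4.656 psi


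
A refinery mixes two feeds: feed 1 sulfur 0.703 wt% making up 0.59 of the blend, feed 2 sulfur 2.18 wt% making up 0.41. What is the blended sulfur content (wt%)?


Linear sulfur blending: S_blend = x1*S1 + x2*S2
Contribution 1: 0.59 * 0.703 = 0.41477 wt%
Contribution 2: 0.41 * 2.18 = 0.8938 wt%
S_blend = 0.41477 + 0.8938 = 1.30857

1.30857 wt%


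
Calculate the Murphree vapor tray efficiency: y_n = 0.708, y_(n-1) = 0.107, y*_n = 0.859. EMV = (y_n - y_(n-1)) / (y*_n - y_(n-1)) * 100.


Murphree vapor efficiency: EMV = (y_n - y_(n-1)) / (y*_n - y_(n-1)) * 100
EMV = (0.708 - 0.107) / (0.859 - 0.107) * 100 = 0.601 / 0.752 * 100 = 79.92

79.92 %


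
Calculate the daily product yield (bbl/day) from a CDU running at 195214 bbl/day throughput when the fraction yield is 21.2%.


Crude throughput = 195214 bbl/day
Fraction yield = 21.2%
yield = throughput * fraction / 100
yield = 195214 * 21.2 / 100 = 41385.368

41385.368 bbl/day


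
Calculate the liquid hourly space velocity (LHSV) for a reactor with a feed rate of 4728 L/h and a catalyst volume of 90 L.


LHSV = volumetric feed rate / catalyst volume
= 4728 L/h / 90 L
= 52.53 h^-1

52.53 h^-1


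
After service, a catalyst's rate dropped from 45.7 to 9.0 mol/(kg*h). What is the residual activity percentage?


Activity (%) = (rate_used / rate_fresh) * 100
rate_used = 9.0, rate_fresh = 45.7
= (9.0 / 45.7) * 100
= 0.1969 * 100 = 19.69

19.69 %


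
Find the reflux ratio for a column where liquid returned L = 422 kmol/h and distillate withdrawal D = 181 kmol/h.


Reflux ratio definition: R = L / D (liquid returned / distillate withdrawn)
L = 422 kmol/h, D = 181 kmol/h
R = 422 / 181 = 2.331

2.331


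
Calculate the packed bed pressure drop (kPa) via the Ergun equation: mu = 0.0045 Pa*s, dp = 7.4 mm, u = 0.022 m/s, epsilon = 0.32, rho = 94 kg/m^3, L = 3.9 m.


dp = 7.4 mm = 0.0074 m
Viscous term = 150*0.0045*0.022*(1-0.32)^2 / (0.0074^2*0.32^3) = 3826.76
Inertial term = 1.75*94*0.022^2*(1-0.32) / (0.0074*0.32^3) = 223.274
dP/L = 3826.76 + 223.274 = 4050.03 Pa/m
dP = 4050.03 * 3.9 / 1000 = 15.80 kPa

15.80 kPa


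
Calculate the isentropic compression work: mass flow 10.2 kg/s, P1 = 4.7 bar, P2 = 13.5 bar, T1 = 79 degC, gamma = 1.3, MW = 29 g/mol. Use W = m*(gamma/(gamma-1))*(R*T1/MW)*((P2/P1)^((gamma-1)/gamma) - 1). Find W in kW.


Isentropic work: W = m*(gamma/(gamma-1))*(R*T1/MW)*((P2/P1)^((gamma-1)/gamma) - 1)
T1 = 79 + 273.15 = 352.15 K
Pressure ratio = 13.5 / 4.7 = 2.87234
Exponent = (1.3 - 1)/1.3 = 0.230769
(P2/P1)^exp - 1 = 2.87234^0.230769 - 1 = 0.275694
W = 10.2 * 1.3 / 0.3 * 8.314 * 352.15 / 29 * 0.275694 = 1230

1230 kW


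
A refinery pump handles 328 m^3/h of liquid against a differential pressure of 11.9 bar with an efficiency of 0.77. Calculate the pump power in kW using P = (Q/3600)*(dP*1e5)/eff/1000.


Q = 328 / 3600 = 0.0911111 m^3/s
P = 0.0911111 * (11.9 * 1e5) / 0.77 / 1000 = 140.8

140.8 kW


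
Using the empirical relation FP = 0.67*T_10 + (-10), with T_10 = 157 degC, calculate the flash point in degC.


FP = 0.67 * 157 + (-10) = 95.19

95.19 degC


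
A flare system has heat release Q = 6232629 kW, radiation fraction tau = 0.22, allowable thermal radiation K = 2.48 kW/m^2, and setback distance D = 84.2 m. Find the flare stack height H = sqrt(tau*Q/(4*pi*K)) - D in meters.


tau*Q/(4*pi*K) = 0.22 * 6232629 / (4 * pi * 2.48) = 43997.9
sqrt(43997.9) = 209.757
H = 209.757 - 84.2 = 125.6

125.6 m


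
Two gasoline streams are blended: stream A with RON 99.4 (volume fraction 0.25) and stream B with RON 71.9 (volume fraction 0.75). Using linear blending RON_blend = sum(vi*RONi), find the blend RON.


Linear blending: RON_blend = sum(vi * RONi)
Contribution 1: 0.25 * 99.4 = 24.85
Contribution 2: 0.75 * 71.9 = 53.925
RON_blend = 24.85 + 53.925 = 78.775

78.775


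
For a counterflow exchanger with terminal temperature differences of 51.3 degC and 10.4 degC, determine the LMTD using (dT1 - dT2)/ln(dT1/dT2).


LMTD = (dT1 - dT2) / ln(dT1/dT2)
= (51.3 - 10.4) / ln(51.3 / 10.4) = 40.9 / 1.59588 = 25.63

25.63 degC


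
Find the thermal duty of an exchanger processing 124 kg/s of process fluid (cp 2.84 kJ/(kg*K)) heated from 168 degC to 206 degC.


Q = m_dot * cp * delta_T
delta_T = 206 - 168 = 38 K
Q = 124 * 2.84 * 38
= 352.16 * 38
= 13382.08 kW

13382.08 kW


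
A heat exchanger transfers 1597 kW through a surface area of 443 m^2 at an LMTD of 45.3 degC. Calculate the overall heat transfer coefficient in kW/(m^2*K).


From Q = U*A*LMTD, U = Q / (A * LMTD)
U = 1597 / (443 * 45.3) = 1597 / 20067.9 = 0.07958

0.07958 kW/(m^2*K)


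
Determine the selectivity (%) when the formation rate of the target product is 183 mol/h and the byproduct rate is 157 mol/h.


Selectivity = desired / (desired + undesired) * 100
Total products = 183 + 157 = 340 mol/h
S = 183 / 340 * 100
= 0.5382 * 100
= 53.82 %

53.82 %


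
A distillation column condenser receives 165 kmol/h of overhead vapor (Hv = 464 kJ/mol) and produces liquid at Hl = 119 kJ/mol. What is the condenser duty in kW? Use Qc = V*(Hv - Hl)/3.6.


Qc = 165 * (464 - 119) / 3.6 = 165 * 345 / 3.6 = 15810

15810 kW


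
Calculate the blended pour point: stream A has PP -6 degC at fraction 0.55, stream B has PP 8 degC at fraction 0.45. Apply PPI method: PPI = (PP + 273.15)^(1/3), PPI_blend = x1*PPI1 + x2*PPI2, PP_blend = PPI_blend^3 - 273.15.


PPI_1 = (-6 + 273.15)^(1/3) = 6.440482
PPI_2 = (8 + 273.15)^(1/3) = 6.551077
PPI_blend = 0.55 * 6.440482 + 0.45 * 6.551077 = 6.49025
PP_blend = 6.49025^3 - 273.15 = 273.391 - 273.15 = 0.24

0.24 degC


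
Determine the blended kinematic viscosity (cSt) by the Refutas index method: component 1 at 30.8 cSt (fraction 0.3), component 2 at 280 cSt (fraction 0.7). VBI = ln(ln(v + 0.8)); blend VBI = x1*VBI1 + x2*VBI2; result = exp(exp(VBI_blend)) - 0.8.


Refutas method: VBN_i = 14.534*ln(ln(visc_i + 0.8)) + 10.975, blended linearly by mass fraction; since VBN is linear in VBI_i = ln(ln(visc_i + 0.8)) and the fractions sum to 1, blend VBI directly: visc = exp(exp(VBI_blend)) - 0.8
VBI_1 = ln(ln(30.8 + 0.8)) = 1.23929
VBI_2 = ln(ln(280 + 0.8)) = 1.72947
VBI_blend = 0.3 * 1.23929 + 0.7 * 1.72947 = 1.58242
visc_blend = exp(exp(1.58242)) - 0.8 = 129.1

129.1 cSt


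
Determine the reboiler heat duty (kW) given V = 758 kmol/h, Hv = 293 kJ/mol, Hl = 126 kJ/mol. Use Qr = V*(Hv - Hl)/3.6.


Qr = 758 * (293 - 126) / 3.6 = 758 * 167 / 3.6 = 35160

35160 kW


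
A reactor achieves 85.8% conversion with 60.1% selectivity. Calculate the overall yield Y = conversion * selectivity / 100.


Overall yield = conversion (%) * selectivity (%) / 100
Conversion = 85.8%, Selectivity = 60.1%
Y = 85.8 * 60.1 / 100
= 51.5658 %

51.5658 %


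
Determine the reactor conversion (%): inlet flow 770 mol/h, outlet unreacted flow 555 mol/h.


X = (F_in - F_out) / F_in * 100
Moles reacted = 770 - 555 = 215
X = 215 / 770 * 100
= 0.2792 * 100
= 27.92 %

27.92 %


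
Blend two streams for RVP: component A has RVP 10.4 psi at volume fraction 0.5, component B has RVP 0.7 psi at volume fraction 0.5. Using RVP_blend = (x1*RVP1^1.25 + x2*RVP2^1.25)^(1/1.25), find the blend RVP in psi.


Chevron index: RVP_blend = (sum xi*RVPi^1.25)^(1/1.25)
RVP^1.25 terms: 0.5 * 10.4^1.25 + 0.5 * 0.7^1.25 = 9.65831
RVP_blend = 9.65831^(1/1.25) = 6.137

6.137 psi


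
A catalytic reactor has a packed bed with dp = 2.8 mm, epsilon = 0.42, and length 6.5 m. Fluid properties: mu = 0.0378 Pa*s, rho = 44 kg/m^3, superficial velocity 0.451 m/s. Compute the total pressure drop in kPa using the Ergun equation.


dp = 2.8 mm = 0.0028 m
Viscous term = 150*0.0378*0.451*(1-0.42)^2 / (0.0028^2*0.42^3) = 1480990
Inertial term = 1.75*44*0.451^2*(1-0.42) / (0.0028*0.42^3) = 43789.1
dP/L = 1480990 + 43789.1 = 1524780 Pa/m
dP = 1524780 * 6.5 / 1000 = 9911 kPa

9911 kPa


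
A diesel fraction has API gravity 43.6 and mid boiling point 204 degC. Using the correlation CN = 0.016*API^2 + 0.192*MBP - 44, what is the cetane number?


CN = 0.016 * 43.6^2 + 0.192 * 204 - 44
CN = 30.41536 + 39.168 - 44 = 25.58336

25.58336


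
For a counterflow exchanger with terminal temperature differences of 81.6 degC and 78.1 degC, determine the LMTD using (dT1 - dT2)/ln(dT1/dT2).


LMTD = (dT1 - dT2) / ln(dT1/dT2)
= (81.6 - 78.1) / ln(81.6 / 78.1) = 3.5 / 0.0438392 = 79.84

79.84 degC


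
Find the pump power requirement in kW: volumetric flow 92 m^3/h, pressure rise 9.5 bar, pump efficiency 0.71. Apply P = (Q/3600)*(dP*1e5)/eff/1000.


Q = 92 / 3600 = 0.0255556 m^3/s
P = 0.0255556 * (9.5 * 1e5) / 0.71 / 1000 = 34.19

34.19 kW


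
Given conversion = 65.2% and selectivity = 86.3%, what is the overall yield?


Overall yield = conversion (%) * selectivity (%) / 100
Conversion = 65.2%, Selectivity = 86.3%
Y = 65.2 * 86.3 / 100
= 56.2676 %

56.2676 %


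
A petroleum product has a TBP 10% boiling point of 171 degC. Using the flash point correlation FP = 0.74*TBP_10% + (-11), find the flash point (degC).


FP = 0.74 * 171 + (-11) = 115.54

115.54 degC


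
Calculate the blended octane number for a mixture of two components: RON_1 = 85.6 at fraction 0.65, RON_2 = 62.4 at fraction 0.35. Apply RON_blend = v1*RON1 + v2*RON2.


Linear blending: RON_blend = sum(vi * RONi)
Contribution 1: 0.65 * 85.6 = 55.64
Contribution 2: 0.35 * 62.4 = 21.84
RON_blend = 55.64 + 21.84 = 77.48

77.48


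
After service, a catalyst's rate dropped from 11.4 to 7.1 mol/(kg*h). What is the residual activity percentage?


Activity (%) = (rate_used / rate_fresh) * 100
rate_used = 7.1, rate_fresh = 11.4
= (7.1 / 11.4) * 100
= 0.6228 * 100 = 62.28

62.28 %


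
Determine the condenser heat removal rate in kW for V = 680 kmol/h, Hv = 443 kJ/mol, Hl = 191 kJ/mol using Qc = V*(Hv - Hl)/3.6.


Qc = 680 * (443 - 191) / 3.6 = 680 * 252 / 3.6 = 47600

47600 kW


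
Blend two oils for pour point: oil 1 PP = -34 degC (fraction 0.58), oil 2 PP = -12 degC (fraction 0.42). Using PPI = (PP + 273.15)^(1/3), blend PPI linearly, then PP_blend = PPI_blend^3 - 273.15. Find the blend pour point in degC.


PPI_1 = (-34 + 273.15)^(1/3) = 6.20712
PPI_2 = (-12 + 273.15)^(1/3) = 6.391901
PPI_blend = 0.58 * 6.20712 + 0.42 * 6.391901 = 6.284728
PP_blend = 6.284728^3 - 273.15 = 248.233 - 273.15 = -24.92

-24.92 degC


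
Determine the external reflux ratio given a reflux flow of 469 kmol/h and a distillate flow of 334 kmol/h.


Reflux ratio definition: R = L / D (liquid returned / distillate withdrawn)
L = 469 kmol/h, D = 334 kmol/h
R = 469 / 334 = 1.404

1.404


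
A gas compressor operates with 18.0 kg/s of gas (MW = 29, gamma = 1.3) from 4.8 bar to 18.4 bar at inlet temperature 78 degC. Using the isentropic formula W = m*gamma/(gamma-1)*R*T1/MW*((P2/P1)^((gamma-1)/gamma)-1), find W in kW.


Isentropic work: W = m*(gamma/(gamma-1))*(R*T1/MW)*((P2/P1)^((gamma-1)/gamma) - 1)
T1 = 78 + 273.15 = 351.15 K
Pressure ratio = 18.4 / 4.8 = 3.83333
Exponent = (1.3 - 1)/1.3 = 0.230769
(P2/P1)^exp - 1 = 3.83333^0.230769 - 1 = 0.363551
W = 18.0 * 1.3 / 0.3 * 8.314 * 351.15 / 29 * 0.363551 = 2855

2855 kW


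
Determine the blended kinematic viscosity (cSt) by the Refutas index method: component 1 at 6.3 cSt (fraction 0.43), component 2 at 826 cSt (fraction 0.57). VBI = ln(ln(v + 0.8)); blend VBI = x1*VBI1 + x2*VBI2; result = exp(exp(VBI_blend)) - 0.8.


Refutas method: VBN_i = 14.534*ln(ln(visc_i + 0.8)) + 10.975, blended linearly by mass fraction; since VBN is linear in VBI_i = ln(ln(visc_i + 0.8)) and the fractions sum to 1, blend VBI directly: visc = exp(exp(VBI_blend)) - 0.8
VBI_1 = ln(ln(6.3 + 0.8)) = 0.672993
VBI_2 = ln(ln(826 + 0.8)) = 1.90473
VBI_blend = 0.43 * 0.672993 + 0.57 * 1.90473 = 1.37508
visc_blend = exp(exp(1.37508)) - 0.8 = 51.42

51.42 cSt


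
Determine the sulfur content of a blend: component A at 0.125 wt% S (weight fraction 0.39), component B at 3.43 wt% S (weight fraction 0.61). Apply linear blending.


Linear sulfur blending: S_blend = x1*S1 + x2*S2
Contribution 1: 0.39 * 0.125 = 0.04875 wt%
Contribution 2: 0.61 * 3.43 = 2.0923 wt%
S_blend = 0.04875 + 2.0923 = 2.14105

2.14105 wt%


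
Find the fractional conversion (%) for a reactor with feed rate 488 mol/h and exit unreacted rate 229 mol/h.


X = (F_in - F_out) / F_in * 100
Moles reacted = 488 - 229 = 259
X = 259 / 488 * 100
= 0.5307 * 100
= 53.07 %

53.07 %


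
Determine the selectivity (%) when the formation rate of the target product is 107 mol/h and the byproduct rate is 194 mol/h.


Selectivity = desired / (desired + undesired) * 100
Total products = 107 + 194 = 301 mol/h
S = 107 / 301 * 100
= 0.3555 * 100
= 35.55 %

35.55 %


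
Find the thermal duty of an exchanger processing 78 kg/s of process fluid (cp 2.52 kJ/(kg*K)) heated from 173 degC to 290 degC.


Q = m_dot * cp * delta_T
delta_T = 290 - 173 = 117 K
Q = 78 * 2.52 * 117
= 196.56 * 117
= 22997.52 kW

22997.52 kW


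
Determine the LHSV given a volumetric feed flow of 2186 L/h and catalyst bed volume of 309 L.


LHSV = volumetric feed rate / catalyst volume
= 2186 L/h / 309 L
= 7.074 h^-1

7.074 h^-1


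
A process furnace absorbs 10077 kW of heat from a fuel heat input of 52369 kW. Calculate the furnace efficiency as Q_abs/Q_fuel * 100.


Furnace efficiency = Q_absorbed / Q_fuel * 100
= 10077 / 52369 * 100 = 19.24

19.24 %


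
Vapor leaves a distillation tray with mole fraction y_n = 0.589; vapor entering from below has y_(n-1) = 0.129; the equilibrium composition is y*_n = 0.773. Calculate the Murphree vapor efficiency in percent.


Murphree vapor efficiency: EMV = (y_n - y_(n-1)) / (y*_n - y_(n-1)) * 100
EMV = (0.589 - 0.129) / (0.773 - 0.129) * 100 = 0.46 / 0.644 * 100 = 71.43

71.43 %


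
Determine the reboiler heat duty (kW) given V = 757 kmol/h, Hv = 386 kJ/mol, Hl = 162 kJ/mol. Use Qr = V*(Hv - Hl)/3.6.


Qr = 757 * (386 - 162) / 3.6 = 757 * 224 / 3.6 = 47100

47100 kW


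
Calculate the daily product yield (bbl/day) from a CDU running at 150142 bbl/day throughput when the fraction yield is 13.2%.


Crude throughput = 150142 bbl/day
Fraction yield = 13.2%
yield = throughput * fraction / 100
yield = 150142 * 13.2 / 100 = 19818.744

19818.744 bbl/day


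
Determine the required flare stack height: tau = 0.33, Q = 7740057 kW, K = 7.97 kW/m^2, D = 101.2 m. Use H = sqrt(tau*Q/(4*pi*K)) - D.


tau*Q/(4*pi*K) = 0.33 * 7740057 / (4 * pi * 7.97) = 25502.9
sqrt(25502.9) = 159.696
H = 159.696 - 101.2 = 58.50

58.50 m


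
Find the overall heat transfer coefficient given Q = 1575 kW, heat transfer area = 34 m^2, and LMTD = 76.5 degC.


From Q = U*A*LMTD, U = Q / (A * LMTD)
U = 1575 / (34 * 76.5) = 1575 / 2601 = 0.6055

0.6055 kW/(m^2*K)


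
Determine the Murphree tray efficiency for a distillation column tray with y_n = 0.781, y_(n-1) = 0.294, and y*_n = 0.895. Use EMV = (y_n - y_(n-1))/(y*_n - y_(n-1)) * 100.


Murphree vapor efficiency: EMV = (y_n - y_(n-1)) / (y*_n - y_(n-1)) * 100
EMV = (0.781 - 0.294) / (0.895 - 0.294) * 100 = 0.487 / 0.601 * 100 = 81.03

81.03 %


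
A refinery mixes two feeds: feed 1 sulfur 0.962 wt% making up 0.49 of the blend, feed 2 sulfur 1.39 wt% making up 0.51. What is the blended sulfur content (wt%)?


Linear sulfur blending: S_blend = x1*S1 + x2*S2
Contribution 1: 0.49 * 0.962 = 0.47138 wt%
Contribution 2: 0.51 * 1.39 = 0.7089 wt%
S_blend = 0.47138 + 0.7089 = 1.18028

1.18028 wt%


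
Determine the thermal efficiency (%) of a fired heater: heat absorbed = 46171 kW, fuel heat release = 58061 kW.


Furnace efficiency = Q_absorbed / Q_fuel * 100
= 46171 / 58061 * 100 = 79.52

79.52 %


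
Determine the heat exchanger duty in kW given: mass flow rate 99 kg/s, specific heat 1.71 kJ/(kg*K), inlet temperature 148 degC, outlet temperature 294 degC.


Q = m_dot * cp * delta_T
delta_T = 294 - 148 = 146 K
Q = 99 * 1.71 * 146
= 169.29 * 146
= 24716.34 kW

24716.34 kW


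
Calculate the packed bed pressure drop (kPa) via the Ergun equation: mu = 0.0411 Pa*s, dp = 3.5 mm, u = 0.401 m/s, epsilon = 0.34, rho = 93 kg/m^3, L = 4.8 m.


dp = 3.5 mm = 0.0035 m
Viscous term = 150*0.0411*0.401*(1-0.34)^2 / (0.0035^2*0.34^3) = 2236620
Inertial term = 1.75*93*0.401^2*(1-0.34) / (0.0035*0.34^3) = 125559
dP/L = 2236620 + 125559 = 2362180 Pa/m
dP = 2362180 * 4.8 / 1000 = 11340 kPa

11340 kPa


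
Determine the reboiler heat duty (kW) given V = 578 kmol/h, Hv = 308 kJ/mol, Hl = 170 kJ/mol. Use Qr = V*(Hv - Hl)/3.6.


Qr = 578 * (308 - 170) / 3.6 = 578 * 138 / 3.6 = 22160

22160 kW


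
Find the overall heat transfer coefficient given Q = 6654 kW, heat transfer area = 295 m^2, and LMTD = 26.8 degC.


From Q = U*A*LMTD, U = Q / (A * LMTD)
U = 6654 / (295 * 26.8) = 6654 / 7906 = 0.8416

0.8416 kW/(m^2*K)


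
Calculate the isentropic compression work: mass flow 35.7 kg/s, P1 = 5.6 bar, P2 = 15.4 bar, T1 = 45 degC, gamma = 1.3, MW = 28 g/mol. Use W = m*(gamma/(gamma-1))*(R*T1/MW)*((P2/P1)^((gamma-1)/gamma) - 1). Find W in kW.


Isentropic work: W = m*(gamma/(gamma-1))*(R*T1/MW)*((P2/P1)^((gamma-1)/gamma) - 1)
T1 = 45 + 273.15 = 318.15 K
Pressure ratio = 15.4 / 5.6 = 2.75
Exponent = (1.3 - 1)/1.3 = 0.230769
(P2/P1)^exp - 1 = 2.75^0.230769 - 1 = 0.262945
W = 35.7 * 1.3 / 0.3 * 8.314 * 318.15 / 28 * 0.262945 = 3843

3843 kW


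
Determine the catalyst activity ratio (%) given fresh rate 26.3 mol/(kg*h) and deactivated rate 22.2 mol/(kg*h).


Activity (%) = (rate_used / rate_fresh) * 100
rate_used = 22.2, rate_fresh = 26.3
= (22.2 / 26.3) * 100
= 0.8441 * 100 = 84.41

84.41 %


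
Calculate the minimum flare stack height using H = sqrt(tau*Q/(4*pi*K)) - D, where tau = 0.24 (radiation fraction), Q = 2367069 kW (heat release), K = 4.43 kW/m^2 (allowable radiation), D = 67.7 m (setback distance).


tau*Q/(4*pi*K) = 0.24 * 2367069 / (4 * pi * 4.43) = 10204.9
sqrt(10204.9) = 101.019
H = 101.019 - 67.7 = 33.32

33.32 m


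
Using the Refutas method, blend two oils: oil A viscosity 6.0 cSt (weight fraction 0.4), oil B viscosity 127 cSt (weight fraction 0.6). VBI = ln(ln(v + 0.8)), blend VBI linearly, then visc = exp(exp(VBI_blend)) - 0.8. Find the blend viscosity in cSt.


Refutas method: VBN_i = 14.534*ln(ln(visc_i + 0.8)) + 10.975, blended linearly by mass fraction; since VBN is linear in VBI_i = ln(ln(visc_i + 0.8)) and the fractions sum to 1, blend VBI directly: visc = exp(exp(VBI_blend)) - 0.8
VBI_1 = ln(ln(6.0 + 0.8)) = 0.650721
VBI_2 = ln(ln(127 + 0.8)) = 1.57907
VBI_blend = 0.4 * 0.650721 + 0.6 * 1.57907 = 1.20773
visc_blend = exp(exp(1.20773)) - 0.8 = 27.59

27.59 cSt


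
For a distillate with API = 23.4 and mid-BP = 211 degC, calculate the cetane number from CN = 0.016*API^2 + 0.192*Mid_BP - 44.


CN = 0.016 * 23.4^2 + 0.192 * 211 - 44
CN = 8.76096 + 40.512 - 44 = 5.27296

5.27296


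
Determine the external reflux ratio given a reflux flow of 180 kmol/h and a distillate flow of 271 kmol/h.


Reflux ratio definition: R = L / D (liquid returned / distillate withdrawn)
L = 180 kmol/h, D = 271 kmol/h
R = 180 / 271 = 0.6642

0.6642


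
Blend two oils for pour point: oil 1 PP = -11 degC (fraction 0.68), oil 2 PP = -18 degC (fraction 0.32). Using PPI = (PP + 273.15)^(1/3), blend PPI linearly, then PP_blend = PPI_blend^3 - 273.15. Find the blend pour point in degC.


PPI_1 = (-11 + 273.15)^(1/3) = 6.400049
PPI_2 = (-18 + 273.15)^(1/3) = 6.342569
PPI_blend = 0.68 * 6.400049 + 0.32 * 6.342569 = 6.381655
PP_blend = 6.381655^3 - 273.15 = 259.8962 - 273.15 = -13.25

-13.25 degC


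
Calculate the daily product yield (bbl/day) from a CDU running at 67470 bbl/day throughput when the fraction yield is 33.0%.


Crude throughput = 67470 bbl/day
Fraction yield = 33.0%
yield = throughput * fraction / 100
yield = 67470 * 33.0 / 100 = 22265.1

22265.1 bbl/day


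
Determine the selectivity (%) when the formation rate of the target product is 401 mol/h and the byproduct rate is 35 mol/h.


Selectivity = desired / (desired + undesired) * 100
Total products = 401 + 35 = 436 mol/h
S = 401 / 436 * 100
= 0.9197 * 100
= 91.97 %

91.97 %


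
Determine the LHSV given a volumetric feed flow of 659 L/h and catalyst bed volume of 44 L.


LHSV = volumetric feed rate / catalyst volume
= 659 L/h / 44 L
= 14.98 h^-1

14.98 h^-1


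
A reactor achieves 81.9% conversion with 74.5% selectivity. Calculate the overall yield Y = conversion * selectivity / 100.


Overall yield = conversion (%) * selectivity (%) / 100
Conversion = 81.9%, Selectivity = 74.5%
Y = 81.9 * 74.5 / 100
= 61.0155 %

61.0155 %


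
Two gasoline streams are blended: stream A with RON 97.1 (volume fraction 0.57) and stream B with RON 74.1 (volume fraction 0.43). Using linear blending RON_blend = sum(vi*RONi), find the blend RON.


Linear blending: RON_blend = sum(vi * RONi)
Contribution 1: 0.57 * 97.1 = 55.347
Contribution 2: 0.43 * 74.1 = 31.863
RON_blend = 55.347 + 31.863 = 87.21

87.21


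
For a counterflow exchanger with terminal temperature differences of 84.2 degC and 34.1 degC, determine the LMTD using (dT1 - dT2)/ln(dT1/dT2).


LMTD = (dT1 - dT2) / ln(dT1/dT2)
= (84.2 - 34.1) / ln(84.2 / 34.1) = 50.1 / 0.903898 = 55.43

55.43 degC


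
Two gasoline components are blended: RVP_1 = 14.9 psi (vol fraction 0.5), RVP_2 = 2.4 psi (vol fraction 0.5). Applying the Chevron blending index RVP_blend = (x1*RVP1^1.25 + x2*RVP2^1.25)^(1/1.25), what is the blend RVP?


Chevron index: RVP_blend = (sum xi*RVPi^1.25)^(1/1.25)
RVP^1.25 terms: 0.5 * 14.9^1.25 + 0.5 * 2.4^1.25 = 16.1306
RVP_blend = 16.1306^(1/1.25) = 9.250

9.250 psi


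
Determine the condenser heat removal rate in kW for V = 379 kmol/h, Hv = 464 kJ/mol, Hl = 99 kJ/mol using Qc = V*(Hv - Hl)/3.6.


Qc = 379 * (464 - 99) / 3.6 = 379 * 365 / 3.6 = 38430

38430 kW


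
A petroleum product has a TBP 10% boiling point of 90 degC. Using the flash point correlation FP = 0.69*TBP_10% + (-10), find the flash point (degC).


FP = 0.69 * 90 + (-10) = 52.1

52.1 degC


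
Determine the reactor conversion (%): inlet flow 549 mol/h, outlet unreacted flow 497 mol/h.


X = (F_in - F_out) / F_in * 100
Moles reacted = 549 - 497 = 52
X = 52 / 549 * 100
= 0.09472 * 100
= 9.472 %

9.472 %


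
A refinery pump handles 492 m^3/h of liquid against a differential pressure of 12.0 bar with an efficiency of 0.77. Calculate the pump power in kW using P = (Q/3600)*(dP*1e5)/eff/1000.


Q = 492 / 3600 = 0.136667 m^3/s
P = 0.136667 * (12.0 * 1e5) / 0.77 / 1000 = 213.0

213.0 kW


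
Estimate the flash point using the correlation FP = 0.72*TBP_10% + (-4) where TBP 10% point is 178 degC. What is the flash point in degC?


FP = 0.72 * 178 + (-4) = 124.16

124.16 degC


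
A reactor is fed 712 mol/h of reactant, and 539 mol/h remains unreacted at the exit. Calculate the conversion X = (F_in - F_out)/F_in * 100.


X = (F_in - F_out) / F_in * 100
Moles reacted = 712 - 539 = 173
X = 173 / 712 * 100
= 0.2430 * 100
= 24.30 %

24.30 %


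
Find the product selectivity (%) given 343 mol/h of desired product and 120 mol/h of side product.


Selectivity = desired / (desired + undesired) * 100
Total products = 343 + 120 = 463 mol/h
S = 343 / 463 * 100
= 0.7408 * 100
= 74.08 %

74.08 %


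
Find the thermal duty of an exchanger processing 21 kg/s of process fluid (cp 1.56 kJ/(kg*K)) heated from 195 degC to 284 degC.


Q = m_dot * cp * delta_T
delta_T = 284 - 195 = 89 K
Q = 21 * 1.56 * 89
= 32.76 * 89
= 2915.64 kW

2915.64 kW


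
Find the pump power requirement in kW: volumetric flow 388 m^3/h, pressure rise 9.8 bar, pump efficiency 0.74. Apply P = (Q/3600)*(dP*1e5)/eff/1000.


Q = 388 / 3600 = 0.107778 m^3/s
P = 0.107778 * (9.8 * 1e5) / 0.74 / 1000 = 142.7

142.7 kW


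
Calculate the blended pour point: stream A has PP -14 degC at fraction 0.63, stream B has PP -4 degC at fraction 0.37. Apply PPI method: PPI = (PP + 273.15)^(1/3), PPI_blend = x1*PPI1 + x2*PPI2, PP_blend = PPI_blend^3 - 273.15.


PPI_1 = (-14 + 273.15)^(1/3) = 6.375541
PPI_2 = (-4 + 273.15)^(1/3) = 6.456514
PPI_blend = 0.63 * 6.375541 + 0.37 * 6.456514 = 6.405501
PP_blend = 6.405501^3 - 273.15 = 262.8205 - 273.15 = -10.33

-10.33 degC


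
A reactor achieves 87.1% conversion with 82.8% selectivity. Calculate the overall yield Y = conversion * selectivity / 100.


Overall yield = conversion (%) * selectivity (%) / 100
Conversion = 87.1%, Selectivity = 82.8%
Y = 87.1 * 82.8 / 100
= 72.1188 %

72.1188 %


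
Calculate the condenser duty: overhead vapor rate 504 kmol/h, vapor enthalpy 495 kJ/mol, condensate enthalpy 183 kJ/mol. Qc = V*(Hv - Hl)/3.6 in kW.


Qc = 504 * (495 - 183) / 3.6 = 504 * 312 / 3.6 = 43680

43680 kW
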